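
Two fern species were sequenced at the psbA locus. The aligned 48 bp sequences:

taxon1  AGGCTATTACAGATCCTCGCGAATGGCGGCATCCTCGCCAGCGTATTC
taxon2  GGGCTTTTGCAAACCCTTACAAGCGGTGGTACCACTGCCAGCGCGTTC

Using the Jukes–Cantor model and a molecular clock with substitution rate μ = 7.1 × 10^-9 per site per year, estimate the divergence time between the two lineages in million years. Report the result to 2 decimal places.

36.61

The sequences differ at 18 of 48 sites, so p = 18/48 = 0.375.
d = −(3/4) ln(1 − 4p/3) = −0.75 ln(1 − 0.5) = −0.75 ln(0.5)
  = −0.75 × (-0.693147) = 0.519860 substitutions/site.
Under a molecular clock d = 2μt, so t = d/(2μ) = 0.519860 / (2 × 7.1 × 10^-9) = 36.61 million years.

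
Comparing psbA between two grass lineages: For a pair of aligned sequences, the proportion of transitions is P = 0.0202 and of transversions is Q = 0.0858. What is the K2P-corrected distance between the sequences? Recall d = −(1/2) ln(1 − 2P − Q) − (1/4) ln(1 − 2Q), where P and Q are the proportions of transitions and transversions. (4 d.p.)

0.1145

Under the Kimura two-parameter model, d = −½ ln(1 − 2P − Q) − ¼ ln(1 − 2Q).
1 − 2P − Q = 0.8738, giving −½ ln(0.8738) = 0.067452.
1 − 2Q = 0.8284, giving −¼ ln(0.8284) = 0.047065.
d = 0.067452 + 0.047065 = 0.114517.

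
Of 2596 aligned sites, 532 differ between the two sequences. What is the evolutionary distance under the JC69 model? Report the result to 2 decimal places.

0.24

p = 532/2596 ≈ 0.204931.
d = −(3/4) ln(1 − 4p/3) = −0.75 ln(1 − 0.273241) = −0.75 ln(0.726759)
  = −0.75 × (-0.319160) = 0.239370 substitutions/site.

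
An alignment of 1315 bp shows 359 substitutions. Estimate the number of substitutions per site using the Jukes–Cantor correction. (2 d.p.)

0.34

p = 359/1315 ≈ 0.273004.
d = −(3/4) ln(1 − 4p/3) = −0.75 ln(1 − 0.364005) = −0.75 ln(0.635995)
  = −0.75 × (-0.452565) = 0.339424 substitutions/site.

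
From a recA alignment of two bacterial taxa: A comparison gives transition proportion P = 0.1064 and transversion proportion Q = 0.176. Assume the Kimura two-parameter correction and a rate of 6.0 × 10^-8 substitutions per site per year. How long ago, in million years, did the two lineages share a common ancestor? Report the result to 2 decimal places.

Under the Kimura two-parameter model, d = −½ ln(1 − 2P − Q) − ¼ ln(1 − 2Q).
1 − 2P − Q = 0.6112, giving −½ ln(0.6112) = 0.246166.
1 − 2Q = 0.648, giving −¼ ln(0.648) = 0.108466.
d = 0.246166 + 0.108466 = 0.354632.
Under a molecular clock d = 2μt, so t = d/(2μ) = 0.354632 / (2 × 6.0 × 10^-8) = 2.96 million years.

2.96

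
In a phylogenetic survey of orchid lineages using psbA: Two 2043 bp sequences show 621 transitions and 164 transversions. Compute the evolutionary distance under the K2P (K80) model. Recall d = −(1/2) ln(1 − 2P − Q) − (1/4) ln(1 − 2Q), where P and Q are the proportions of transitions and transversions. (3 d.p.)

P = 621/2043 ≈ 0.303965 and Q = 164/2043 ≈ 0.080274.
Under the Kimura two-parameter model, d = −½ ln(1 − 2P − Q) − ¼ ln(1 − 2Q).
1 − 2P − Q = 0.311796, giving −½ ln(0.311796) = 0.582703.
1 − 2Q = 0.839452, giving −¼ ln(0.839452) = 0.043751.
d = 0.582703 + 0.043751 = 0.626454.

0.626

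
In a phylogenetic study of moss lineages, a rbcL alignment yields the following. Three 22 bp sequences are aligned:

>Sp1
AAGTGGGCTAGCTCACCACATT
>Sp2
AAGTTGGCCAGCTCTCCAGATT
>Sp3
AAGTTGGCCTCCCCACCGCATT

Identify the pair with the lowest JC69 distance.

Sp1 and Sp2

Sp1–Sp2: 4/22 differ, p = 0.182, d = 0.208.
Sp1–Sp3: 6/22 differ, p = 0.273, d = 0.339.
Sp2–Sp3: 6/22 differ, p = 0.273, d = 0.339.
The smallest distance is between Sp1 and Sp2.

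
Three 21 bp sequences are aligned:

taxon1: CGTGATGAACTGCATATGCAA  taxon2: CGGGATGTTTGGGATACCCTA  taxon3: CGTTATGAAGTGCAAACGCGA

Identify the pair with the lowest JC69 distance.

taxon1–taxon2: 9/21 differ, p = 0.429, d = 0.635.
taxon1–taxon3: 5/21 differ, p = 0.238, d = 0.286.
taxon2–taxon3: 10/21 differ, p = 0.476, d = 0.756.
The smallest distance is between taxon1 and taxon3.

taxon1 and taxon3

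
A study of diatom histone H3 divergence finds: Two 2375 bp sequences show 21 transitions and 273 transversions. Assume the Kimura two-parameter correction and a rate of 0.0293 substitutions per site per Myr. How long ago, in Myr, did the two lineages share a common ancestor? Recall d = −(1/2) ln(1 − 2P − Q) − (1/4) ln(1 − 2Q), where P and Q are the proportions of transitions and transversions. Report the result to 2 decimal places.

P = 21/2375 ≈ 0.008842 and Q = 273/2375 ≈ 0.114947.
Under the Kimura two-parameter model, d = −½ ln(1 − 2P − Q) − ¼ ln(1 − 2Q).
1 − 2P − Q = 0.867369, giving −½ ln(0.867369) = 0.071145.
1 − 2Q = 0.770106, giving −¼ ln(0.770106) = 0.065307.
d = 0.071145 + 0.065307 = 0.136452.
Under a molecular clock d = 2μt, so t = d/(2μ) = 0.136452 / (2 × 0.0293) = 2.33 Myr.

2.33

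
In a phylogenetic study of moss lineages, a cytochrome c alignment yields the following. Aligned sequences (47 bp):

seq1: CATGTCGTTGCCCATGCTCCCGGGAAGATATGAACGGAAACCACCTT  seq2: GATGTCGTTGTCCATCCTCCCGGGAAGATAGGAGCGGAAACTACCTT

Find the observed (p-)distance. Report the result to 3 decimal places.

The sequences differ at 6 of 47 positions (sites 1, 11, 16, 31, 34, 42).
p = 6/47 = 0.127659… ≈ 0.128 (to 3 d.p.).

0.128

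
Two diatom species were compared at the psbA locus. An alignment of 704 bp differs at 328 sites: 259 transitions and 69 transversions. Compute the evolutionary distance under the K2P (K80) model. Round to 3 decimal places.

P = 259/704 ≈ 0.367898 and Q = 69/704 ≈ 0.098011.
Under the Kimura two-parameter model, d = −½ ln(1 − 2P − Q) − ¼ ln(1 − 2Q).
1 − 2P − Q = 0.166193, giving −½ ln(0.166193) = 0.897303.
1 − 2Q = 0.803978, giving −¼ ln(0.803978) = 0.054546.
d = 0.897303 + 0.054546 = 0.951849.

0.952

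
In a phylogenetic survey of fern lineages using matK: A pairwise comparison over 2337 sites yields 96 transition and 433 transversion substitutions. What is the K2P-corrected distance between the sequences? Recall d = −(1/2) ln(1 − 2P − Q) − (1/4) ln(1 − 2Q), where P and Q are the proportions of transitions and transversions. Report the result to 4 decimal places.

0.2713

P = 96/2337 ≈ 0.041078 and Q = 433/2337 ≈ 0.18528.
Under the Kimura two-parameter model, d = −½ ln(1 − 2P − Q) − ¼ ln(1 − 2Q).
1 − 2P − Q = 0.732564, giving −½ ln(0.732564) = 0.155602.
1 − 2Q = 0.62944, giving −¼ ln(0.62944) = 0.115731.
d = 0.155602 + 0.115731 = 0.271333.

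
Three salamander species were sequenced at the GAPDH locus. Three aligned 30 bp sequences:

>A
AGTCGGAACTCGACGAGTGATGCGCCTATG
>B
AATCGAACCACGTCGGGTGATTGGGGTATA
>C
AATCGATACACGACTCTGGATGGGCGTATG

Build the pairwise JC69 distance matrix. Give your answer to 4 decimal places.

d(A,B) = 0.5034, d(A,C) = 0.4408, d(B,C) = 0.4408

A–B: 11/30 sites differ → p ≈ 0.366667, d = −0.75 ln(1 − 0.488889) = 0.503376 ≈ 0.5034.
A–C: 10/30 sites differ → p ≈ 0.333333, d = −0.75 ln(1 − 0.444444) = 0.440839 ≈ 0.4408.
B–C: 10/30 sites differ → p ≈ 0.333333, d = −0.75 ln(1 − 0.444444) = 0.440839 ≈ 0.4408.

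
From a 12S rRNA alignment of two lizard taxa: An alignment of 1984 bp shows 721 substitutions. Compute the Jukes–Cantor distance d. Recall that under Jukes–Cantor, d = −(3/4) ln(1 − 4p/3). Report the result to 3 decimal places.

p = 721/1984 ≈ 0.363407.
d = −(3/4) ln(1 − 4p/3) = −0.75 ln(1 − 0.484543) = −0.75 ln(0.515457)
  = −0.75 × (-0.662701) = 0.497026 substitutions/site.

0.497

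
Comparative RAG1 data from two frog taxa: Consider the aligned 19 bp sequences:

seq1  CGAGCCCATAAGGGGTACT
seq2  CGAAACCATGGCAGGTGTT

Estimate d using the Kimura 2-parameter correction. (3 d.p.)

Of 19 sites, 6 differences are transitions and 2 are transversions, so P = 6/19 ≈ 0.315789 and Q = 2/19 ≈ 0.105263.
Under the Kimura two-parameter model, d = −½ ln(1 − 2P − Q) − ¼ ln(1 − 2Q).
1 − 2P − Q = 0.263159, giving −½ ln(0.263159) = 0.667498.
1 − 2Q = 0.789474, giving −¼ ln(0.789474) = 0.059097.
d = 0.667498 + 0.059097 = 0.726595.

0.727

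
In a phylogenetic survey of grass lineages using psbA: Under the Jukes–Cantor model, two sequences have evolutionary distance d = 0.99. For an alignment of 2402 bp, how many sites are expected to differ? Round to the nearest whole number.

1320

Invert JC69: p = (3/4)(1 − e^(−4d/3)) = 0.75 × (1 − e^(-1.32)) = 0.75 × (1 − 0.267135) = 0.549649.
Expected differing sites = pL ≈ 0.549649 × 2402 = 1320.256898 ≈ 1320.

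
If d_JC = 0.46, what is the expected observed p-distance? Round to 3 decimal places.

p = (3/4)(1 − e^(−4d/3)) = 0.75 × (1 − e^(-0.613333)) = 0.75 × (1 − 0.541543) = 0.343843.

0.344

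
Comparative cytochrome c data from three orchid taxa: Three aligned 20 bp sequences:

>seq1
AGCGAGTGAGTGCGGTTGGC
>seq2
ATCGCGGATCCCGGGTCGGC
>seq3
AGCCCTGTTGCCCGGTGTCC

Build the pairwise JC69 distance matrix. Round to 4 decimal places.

d(seq1,seq2) = 0.8240, d(seq1,seq3) = 0.9913, d(seq2,seq3) = 0.6872

seq1–seq2: 10/20 sites differ → p = 0.5, d = −0.75 ln(1 − 0.666667) = 0.823960 ≈ 0.8240.
seq1–seq3: 11/20 sites differ → p = 0.55, d = −0.75 ln(1 − 0.733333) = 0.991316 ≈ 0.9913.
seq2–seq3: 9/20 sites differ → p = 0.45, d = −0.75 ln(1 − 0.6) = 0.687218 ≈ 0.6872.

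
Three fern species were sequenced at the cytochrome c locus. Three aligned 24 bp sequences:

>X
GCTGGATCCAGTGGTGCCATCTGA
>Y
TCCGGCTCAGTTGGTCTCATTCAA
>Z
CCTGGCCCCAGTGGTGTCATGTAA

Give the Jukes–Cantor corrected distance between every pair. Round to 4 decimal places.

d(X,Y) = 0.7083, d(X,Z) = 0.3041, d(Y,Z) = 0.5199

X–Y: 11/24 sites differ → p ≈ 0.458333, d = −0.75 ln(1 − 0.611111) = 0.708346 ≈ 0.7083.
X–Z: 6/24 sites differ → p = 0.25, d = −0.75 ln(1 − 0.333333) = 0.304098 ≈ 0.3041.
Y–Z: 9/24 sites differ → p = 0.375, d = −0.75 ln(1 − 0.5) = 0.519860 ≈ 0.5199.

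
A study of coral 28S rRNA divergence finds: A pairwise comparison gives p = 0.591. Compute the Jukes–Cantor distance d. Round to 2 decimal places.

1.16

d = −(3/4) ln(1 − 4p/3) = −0.75 ln(1 − 0.788) = −0.75 ln(0.212)
  = −0.75 × (-1.551169) = 1.163377 substitutions/site.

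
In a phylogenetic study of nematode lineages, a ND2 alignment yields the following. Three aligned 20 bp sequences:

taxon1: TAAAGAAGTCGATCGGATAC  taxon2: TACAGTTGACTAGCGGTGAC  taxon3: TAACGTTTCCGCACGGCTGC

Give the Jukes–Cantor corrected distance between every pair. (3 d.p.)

taxon1–taxon2: 8/20 sites differ → p = 0.4, d = −0.75 ln(1 − 0.533333) = 0.571605 ≈ 0.572.
taxon1–taxon3: 9/20 sites differ → p = 0.45, d = −0.75 ln(1 − 0.6) = 0.687218 ≈ 0.687.
taxon2–taxon3: 10/20 sites differ → p = 0.5, d = −0.75 ln(1 − 0.666667) = 0.823960 ≈ 0.824.

d(taxon1,taxon2) = 0.572, d(taxon1,taxon3) = 0.687, d(taxon2,taxon3) = 0.824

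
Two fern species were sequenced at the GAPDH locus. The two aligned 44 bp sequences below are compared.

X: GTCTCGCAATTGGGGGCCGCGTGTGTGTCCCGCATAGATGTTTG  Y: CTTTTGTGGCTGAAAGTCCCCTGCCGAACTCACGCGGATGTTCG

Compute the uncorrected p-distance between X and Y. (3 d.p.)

0.545

The sequences differ at 24 of 44 positions.
p = 24/44 = 0.545454… ≈ 0.545 (to 3 d.p.).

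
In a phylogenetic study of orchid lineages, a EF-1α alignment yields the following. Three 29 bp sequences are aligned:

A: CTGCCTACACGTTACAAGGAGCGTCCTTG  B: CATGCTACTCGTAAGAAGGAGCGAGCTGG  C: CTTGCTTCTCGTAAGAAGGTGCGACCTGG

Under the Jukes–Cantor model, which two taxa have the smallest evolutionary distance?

B and C

A–B: 9/29 differ, p = 0.310, d = 0.401.
A–C: 9/29 differ, p = 0.310, d = 0.401.
B–C: 4/29 differ, p = 0.138, d = 0.152.
The smallest distance is between B and C.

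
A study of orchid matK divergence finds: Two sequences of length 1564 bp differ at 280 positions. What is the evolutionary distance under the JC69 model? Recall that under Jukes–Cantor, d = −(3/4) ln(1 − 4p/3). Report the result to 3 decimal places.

p = 280/1564 ≈ 0.179028.
d = −(3/4) ln(1 − 4p/3) = −0.75 ln(1 − 0.238704) = −0.75 ln(0.761296)
  = −0.75 × (-0.272733) = 0.204550 substitutions/site.

0.205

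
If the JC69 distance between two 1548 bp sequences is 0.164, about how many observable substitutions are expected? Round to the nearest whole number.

228

Invert JC69: p = (3/4)(1 − e^(−4d/3)) = 0.75 × (1 − e^(-0.218667)) = 0.75 × (1 − 0.803589) = 0.147308.
Expected differing sites = pL ≈ 0.147308 × 1548 = 228.032784 ≈ 228.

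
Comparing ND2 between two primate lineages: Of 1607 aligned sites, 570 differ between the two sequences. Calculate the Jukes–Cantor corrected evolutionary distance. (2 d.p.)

0.48

p = 570/1607 ≈ 0.354698.
d = −(3/4) ln(1 − 4p/3) = −0.75 ln(1 − 0.472931) = −0.75 ln(0.527069)
  = −0.75 × (-0.640424) = 0.480318 substitutions/site.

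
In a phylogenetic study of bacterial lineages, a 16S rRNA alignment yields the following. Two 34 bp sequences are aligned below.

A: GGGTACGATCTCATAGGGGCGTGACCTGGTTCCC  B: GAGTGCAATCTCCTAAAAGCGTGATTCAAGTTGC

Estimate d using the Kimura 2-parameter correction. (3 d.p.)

0.839

Of 34 sites, 12 differences are transitions and 3 are transversions, so P = 12/34 ≈ 0.352941 and Q = 3/34 ≈ 0.088235.
Under the Kimura two-parameter model, d = −½ ln(1 − 2P − Q) − ¼ ln(1 − 2Q).
1 − 2P − Q = 0.205883, giving −½ ln(0.205883) = 0.790224.
1 − 2Q = 0.82353, giving −¼ ln(0.82353) = 0.048539.
d = 0.790224 + 0.048539 = 0.838763.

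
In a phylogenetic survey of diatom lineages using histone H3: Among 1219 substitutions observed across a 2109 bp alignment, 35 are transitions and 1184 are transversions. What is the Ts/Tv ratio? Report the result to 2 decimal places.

R = 35/1184 = 0.029560… ≈ 0.03 (to 2 d.p.).

0.03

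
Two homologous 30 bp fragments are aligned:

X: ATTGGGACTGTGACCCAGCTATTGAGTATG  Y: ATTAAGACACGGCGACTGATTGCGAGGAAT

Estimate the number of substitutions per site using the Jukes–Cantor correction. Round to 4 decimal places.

0.9313

The sequences differ at 16 of 30 sites, so p = 16/30 ≈ 0.533333.
d = −(3/4) ln(1 − 4p/3) = −0.75 ln(1 − 0.711111) = −0.75 ln(0.288889)
  = −0.75 × (-1.241713) = 0.931285 substitutions/site.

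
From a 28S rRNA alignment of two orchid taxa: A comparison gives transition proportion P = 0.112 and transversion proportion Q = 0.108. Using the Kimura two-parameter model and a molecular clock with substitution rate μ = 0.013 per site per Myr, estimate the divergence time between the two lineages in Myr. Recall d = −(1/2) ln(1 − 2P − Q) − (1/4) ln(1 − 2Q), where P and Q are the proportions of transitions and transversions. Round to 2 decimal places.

Under the Kimura two-parameter model, d = −½ ln(1 − 2P − Q) − ¼ ln(1 − 2Q).
1 − 2P − Q = 0.668, giving −½ ln(0.668) = 0.201734.
1 − 2Q = 0.784, giving −¼ ln(0.784) = 0.060837.
d = 0.201734 + 0.060837 = 0.262571.
Under a molecular clock d = 2μt, so t = d/(2μ) = 0.262571 / (2 × 0.013) = 10.10 Myr.

10.10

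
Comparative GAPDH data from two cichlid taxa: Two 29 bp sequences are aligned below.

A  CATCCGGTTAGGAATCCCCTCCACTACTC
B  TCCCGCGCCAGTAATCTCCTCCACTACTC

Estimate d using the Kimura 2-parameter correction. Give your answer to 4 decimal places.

0.4103

Of 29 sites, 5 differences are transitions and 4 are transversions, so P = 5/29 ≈ 0.172414 and Q = 4/29 ≈ 0.137931.
Under the Kimura two-parameter model, d = −½ ln(1 − 2P − Q) − ¼ ln(1 − 2Q).
1 − 2P − Q = 0.517241, giving −½ ln(0.517241) = 0.329623.
1 − 2Q = 0.724138, giving −¼ ln(0.724138) = 0.080693.
d = 0.329623 + 0.080693 = 0.410316.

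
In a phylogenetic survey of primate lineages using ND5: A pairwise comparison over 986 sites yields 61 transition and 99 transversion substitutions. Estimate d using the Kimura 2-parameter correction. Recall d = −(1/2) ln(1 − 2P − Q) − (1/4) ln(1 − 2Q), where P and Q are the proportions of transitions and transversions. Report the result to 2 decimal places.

0.18

P = 61/986 ≈ 0.061866 and Q = 99/986 ≈ 0.100406.
Under the Kimura two-parameter model, d = −½ ln(1 − 2P − Q) − ¼ ln(1 − 2Q).
1 − 2P − Q = 0.775862, giving −½ ln(0.775862) = 0.126890.
1 − 2Q = 0.799188, giving −¼ ln(0.799188) = 0.056040.
d = 0.126890 + 0.056040 = 0.182930.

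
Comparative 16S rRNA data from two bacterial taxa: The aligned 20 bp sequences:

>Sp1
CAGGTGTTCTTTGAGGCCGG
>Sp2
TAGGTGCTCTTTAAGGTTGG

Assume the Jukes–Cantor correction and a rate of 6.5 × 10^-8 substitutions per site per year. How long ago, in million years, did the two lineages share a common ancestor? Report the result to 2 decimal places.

The sequences differ at 5 of 20 sites (1, 7, 13, 17, 18), so p = 5/20 = 0.25.
d = −(3/4) ln(1 − 4p/3) = −0.75 ln(1 − 0.333333) = −0.75 ln(0.666667)
  = −0.75 × (-0.405465) = 0.304099 substitutions/site.
Under a molecular clock d = 2μt, so t = d/(2μ) = 0.304099 / (2 × 6.5 × 10^-8) = 2.34 million years.

2.34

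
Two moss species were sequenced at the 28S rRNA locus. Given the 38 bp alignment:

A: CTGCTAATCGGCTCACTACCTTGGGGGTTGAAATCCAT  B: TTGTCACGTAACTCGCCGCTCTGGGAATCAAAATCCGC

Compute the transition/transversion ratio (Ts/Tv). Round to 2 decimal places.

8.50

Transitions are A↔G and C↔T; transversions are all other mismatches.
Transitions: 17. Transversions: 2.
R = 17/2 = 8.50.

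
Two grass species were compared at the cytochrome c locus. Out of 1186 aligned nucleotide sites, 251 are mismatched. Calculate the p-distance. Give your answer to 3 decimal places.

0.212

p = 251/1186 = 0.211635… ≈ 0.212 (to 3 d.p.).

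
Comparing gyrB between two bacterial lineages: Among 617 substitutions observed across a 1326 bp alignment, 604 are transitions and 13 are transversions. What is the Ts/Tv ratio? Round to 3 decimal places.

R = 604/13 = 46.461538… ≈ 46.462 (to 3 d.p.).

46.462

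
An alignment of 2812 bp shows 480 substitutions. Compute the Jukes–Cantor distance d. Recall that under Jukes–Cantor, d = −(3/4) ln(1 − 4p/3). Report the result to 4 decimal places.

p = 480/2812 ≈ 0.170697.
d = −(3/4) ln(1 − 4p/3) = −0.75 ln(1 − 0.227596) = −0.75 ln(0.772404)
  = −0.75 × (-0.258248) = 0.193686 substitutions/site.

0.1937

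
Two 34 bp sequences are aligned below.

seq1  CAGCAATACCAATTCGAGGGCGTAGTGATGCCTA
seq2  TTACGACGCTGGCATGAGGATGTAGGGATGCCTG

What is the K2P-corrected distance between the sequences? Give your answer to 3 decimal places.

1.007

Of 34 sites, 13 differences are transitions and 3 are transversions, so P = 13/34 ≈ 0.382353 and Q = 3/34 ≈ 0.088235.
Under the Kimura two-parameter model, d = −½ ln(1 − 2P − Q) − ¼ ln(1 − 2Q).
1 − 2P − Q = 0.147059, giving −½ ln(0.147059) = 0.958461.
1 − 2Q = 0.82353, giving −¼ ln(0.82353) = 0.048539.
d = 0.958461 + 0.048539 = 1.007000.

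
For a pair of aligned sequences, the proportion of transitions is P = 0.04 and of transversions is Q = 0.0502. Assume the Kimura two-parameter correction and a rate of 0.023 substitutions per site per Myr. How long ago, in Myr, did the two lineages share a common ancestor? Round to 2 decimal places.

Under the Kimura two-parameter model, d = −½ ln(1 − 2P − Q) − ¼ ln(1 − 2Q).
1 − 2P − Q = 0.8698, giving −½ ln(0.8698) = 0.069746.
1 − 2Q = 0.8996, giving −¼ ln(0.8996) = 0.026451.
d = 0.069746 + 0.026451 = 0.096197.
Under a molecular clock d = 2μt, so t = d/(2μ) = 0.096197 / (2 × 0.023) = 2.09 Myr.

2.09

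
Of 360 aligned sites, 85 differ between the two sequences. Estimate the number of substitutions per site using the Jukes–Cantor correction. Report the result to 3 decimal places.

p = 85/360 ≈ 0.236111.
d = −(3/4) ln(1 − 4p/3) = −0.75 ln(1 − 0.314815) = −0.75 ln(0.685185)
  = −0.75 × (-0.378066) = 0.283550 substitutions/site.

0.284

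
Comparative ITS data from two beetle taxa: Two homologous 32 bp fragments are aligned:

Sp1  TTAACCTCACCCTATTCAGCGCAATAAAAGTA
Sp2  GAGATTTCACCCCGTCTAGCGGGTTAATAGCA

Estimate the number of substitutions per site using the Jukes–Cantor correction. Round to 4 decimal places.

The sequences differ at 14 of 32 sites, so p = 14/32 = 0.4375.
d = −(3/4) ln(1 − 4p/3) = −0.75 ln(1 − 0.583333) = −0.75 ln(0.416667)
  = −0.75 × (-0.875468) = 0.656601 substitutions/site.

0.6566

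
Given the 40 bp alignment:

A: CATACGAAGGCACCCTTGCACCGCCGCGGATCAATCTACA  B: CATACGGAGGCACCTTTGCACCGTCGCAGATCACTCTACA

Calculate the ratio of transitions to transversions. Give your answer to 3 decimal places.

4.000

Transitions are A↔G and C↔T; transversions are all other mismatches.
Transitions: 4. Transversions: 1.
R = 4/1 = 4.000.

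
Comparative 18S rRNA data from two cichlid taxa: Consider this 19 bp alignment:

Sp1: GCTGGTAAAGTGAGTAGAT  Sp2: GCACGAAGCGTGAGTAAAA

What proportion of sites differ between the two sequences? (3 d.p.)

The sequences differ at 7 of 19 positions (sites 3, 4, 6, 8, 9, 17, 19).
p = 7/19 = 0.368421… ≈ 0.368 (to 3 d.p.).

0.368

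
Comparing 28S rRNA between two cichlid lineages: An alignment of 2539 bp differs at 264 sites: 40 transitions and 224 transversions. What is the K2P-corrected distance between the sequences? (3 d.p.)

P = 40/2539 ≈ 0.015754 and Q = 224/2539 ≈ 0.088224.
Under the Kimura two-parameter model, d = −½ ln(1 − 2P − Q) − ¼ ln(1 − 2Q).
1 − 2P − Q = 0.880268, giving −½ ln(0.880268) = 0.063764.
1 − 2Q = 0.823552, giving −¼ ln(0.823552) = 0.048532.
d = 0.063764 + 0.048532 = 0.112296.

0.112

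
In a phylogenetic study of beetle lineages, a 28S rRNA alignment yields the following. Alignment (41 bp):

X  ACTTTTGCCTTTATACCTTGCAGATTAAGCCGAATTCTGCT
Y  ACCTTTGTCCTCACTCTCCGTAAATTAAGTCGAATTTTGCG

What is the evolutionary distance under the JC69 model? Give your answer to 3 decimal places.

The sequences differ at 14 of 41 sites, so p = 14/41 ≈ 0.341463.
d = −(3/4) ln(1 − 4p/3) = −0.75 ln(1 − 0.455284) = −0.75 ln(0.544716)
  = −0.75 × (-0.607491) = 0.455618 substitutions/site.

0.456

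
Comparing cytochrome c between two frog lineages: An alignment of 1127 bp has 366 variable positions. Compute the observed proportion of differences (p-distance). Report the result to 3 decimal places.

0.325

p = 366/1127 = 0.324755… ≈ 0.325 (to 3 d.p.).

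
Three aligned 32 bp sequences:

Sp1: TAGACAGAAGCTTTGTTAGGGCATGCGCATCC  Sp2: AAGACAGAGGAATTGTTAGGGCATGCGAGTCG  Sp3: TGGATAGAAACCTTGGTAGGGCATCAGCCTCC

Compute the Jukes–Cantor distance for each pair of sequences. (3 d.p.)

Sp1–Sp2: 7/32 sites differ → p = 0.21875, d = −0.75 ln(1 − 0.291667) = 0.258631 ≈ 0.259.
Sp1–Sp3: 8/32 sites differ → p = 0.25, d = −0.75 ln(1 − 0.333333) = 0.304098 ≈ 0.304.
Sp2–Sp3: 13/32 sites differ → p = 0.40625, d = −0.75 ln(1 − 0.541667) = 0.585119 ≈ 0.585.

d(Sp1,Sp2) = 0.259, d(Sp1,Sp3) = 0.304, d(Sp2,Sp3) = 0.585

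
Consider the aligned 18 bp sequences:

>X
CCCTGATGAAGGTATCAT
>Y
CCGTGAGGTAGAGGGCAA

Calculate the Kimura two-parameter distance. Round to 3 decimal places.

Of 18 sites, 2 differences are transitions and 6 are transversions, so P = 2/18 ≈ 0.111111 and Q = 6/18 ≈ 0.333333.
Under the Kimura two-parameter model, d = −½ ln(1 − 2P − Q) − ¼ ln(1 − 2Q).
1 − 2P − Q = 0.444445, giving −½ ln(0.444445) = 0.405464.
1 − 2Q = 0.333334, giving −¼ ln(0.333334) = 0.274653.
d = 0.405464 + 0.274653 = 0.680117.

0.680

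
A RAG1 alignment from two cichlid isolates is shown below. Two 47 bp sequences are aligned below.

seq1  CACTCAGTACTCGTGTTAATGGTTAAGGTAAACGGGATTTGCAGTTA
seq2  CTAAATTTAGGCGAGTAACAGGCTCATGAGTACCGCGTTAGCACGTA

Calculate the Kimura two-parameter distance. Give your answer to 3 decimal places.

Of 47 sites, 3 differences are transitions and 21 are transversions, so P = 3/47 ≈ 0.06383 and Q = 21/47 ≈ 0.446809.
Under the Kimura two-parameter model, d = −½ ln(1 − 2P − Q) − ¼ ln(1 − 2Q).
1 − 2P − Q = 0.425531, giving −½ ln(0.425531) = 0.427209.
1 − 2Q = 0.106382, giving −¼ ln(0.106382) = 0.560180.
d = 0.427209 + 0.560180 = 0.987389.

0.987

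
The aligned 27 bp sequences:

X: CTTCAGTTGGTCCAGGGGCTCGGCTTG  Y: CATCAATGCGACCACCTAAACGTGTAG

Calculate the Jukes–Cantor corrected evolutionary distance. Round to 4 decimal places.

0.8817

The sequences differ at 14 of 27 sites, so p = 14/27 ≈ 0.518519.
d = −(3/4) ln(1 − 4p/3) = −0.75 ln(1 − 0.691359) = −0.75 ln(0.308641)
  = −0.75 × (-1.175576) = 0.881682 substitutions/site.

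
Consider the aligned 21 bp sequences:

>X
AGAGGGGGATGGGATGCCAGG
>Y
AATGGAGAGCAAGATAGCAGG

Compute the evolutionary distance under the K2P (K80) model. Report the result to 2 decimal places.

1.03

Of 21 sites, 8 differences are transitions and 2 are transversions, so P = 8/21 ≈ 0.380952 and Q = 2/21 ≈ 0.095238.
Under the Kimura two-parameter model, d = −½ ln(1 − 2P − Q) − ¼ ln(1 − 2Q).
1 − 2P − Q = 0.142858, giving −½ ln(0.142858) = 0.972952.
1 − 2Q = 0.809524, giving −¼ ln(0.809524) = 0.052827.
d = 0.972952 + 0.052827 = 1.025779.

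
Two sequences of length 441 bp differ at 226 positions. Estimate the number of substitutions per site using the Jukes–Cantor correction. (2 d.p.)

0.86

p = 226/441 ≈ 0.512472.
d = −(3/4) ln(1 − 4p/3) = −0.75 ln(1 − 0.683296) = −0.75 ln(0.316704)
  = −0.75 × (-1.149788) = 0.862341 substitutions/site.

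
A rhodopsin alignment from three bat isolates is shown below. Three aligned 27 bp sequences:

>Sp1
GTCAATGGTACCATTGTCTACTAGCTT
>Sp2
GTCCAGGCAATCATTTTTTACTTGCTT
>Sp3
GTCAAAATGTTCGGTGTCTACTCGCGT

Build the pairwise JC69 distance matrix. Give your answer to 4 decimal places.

d(Sp1,Sp2) = 0.3770, d(Sp1,Sp3) = 0.5107, d(Sp2,Sp3) = 0.6735

Sp1–Sp2: 8/27 sites differ → p ≈ 0.296296, d = −0.75 ln(1 − 0.395061) = 0.376971 ≈ 0.3770.
Sp1–Sp3: 10/27 sites differ → p ≈ 0.37037, d = −0.75 ln(1 − 0.493827) = 0.510658 ≈ 0.5107.
Sp2–Sp3: 12/27 sites differ → p ≈ 0.444444, d = −0.75 ln(1 − 0.592592) = 0.673455 ≈ 0.6735.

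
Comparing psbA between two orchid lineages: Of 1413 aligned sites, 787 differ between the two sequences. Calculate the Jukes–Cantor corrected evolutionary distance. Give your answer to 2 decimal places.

1.02

p = 787/1413 ≈ 0.556971.
d = −(3/4) ln(1 − 4p/3) = −0.75 ln(1 − 0.742628) = −0.75 ln(0.257372)
  = −0.75 × (-1.357233) = 1.017925 substitutions/site.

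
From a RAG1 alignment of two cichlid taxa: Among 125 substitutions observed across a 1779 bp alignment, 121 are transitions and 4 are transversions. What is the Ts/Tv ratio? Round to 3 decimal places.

30.250

R = 121/4 = 30.250.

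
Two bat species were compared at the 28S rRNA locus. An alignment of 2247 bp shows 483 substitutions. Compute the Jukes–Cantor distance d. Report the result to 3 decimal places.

0.253

p = 483/2247 ≈ 0.214953.
d = −(3/4) ln(1 − 4p/3) = −0.75 ln(1 − 0.286604) = −0.75 ln(0.713396)
  = −0.75 × (-0.337719) = 0.253289 substitutions/site.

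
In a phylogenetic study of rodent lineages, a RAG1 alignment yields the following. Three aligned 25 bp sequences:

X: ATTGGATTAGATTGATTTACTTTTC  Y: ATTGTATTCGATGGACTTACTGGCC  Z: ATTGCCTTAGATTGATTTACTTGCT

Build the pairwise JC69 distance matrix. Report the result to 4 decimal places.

X–Y: 7/25 sites differ → p = 0.28, d = −0.75 ln(1 − 0.373333) = 0.350505 ≈ 0.3505.
X–Z: 5/25 sites differ → p = 0.2, d = −0.75 ln(1 − 0.266667) = 0.232617 ≈ 0.2326.
Y–Z: 7/25 sites differ → p = 0.28, d = −0.75 ln(1 − 0.373333) = 0.350505 ≈ 0.3505.

d(X,Y) = 0.3505, d(X,Z) = 0.2326, d(Y,Z) = 0.3505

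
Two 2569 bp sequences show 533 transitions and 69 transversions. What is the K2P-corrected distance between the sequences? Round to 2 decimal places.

P = 533/2569 ≈ 0.207474 and Q = 69/2569 ≈ 0.026859.
Under the Kimura two-parameter model, d = −½ ln(1 − 2P − Q) − ¼ ln(1 − 2Q).
1 − 2P − Q = 0.558193, giving −½ ln(0.558193) = 0.291525.
1 − 2Q = 0.946282, giving −¼ ln(0.946282) = 0.013804.
d = 0.291525 + 0.013804 = 0.305329.

0.31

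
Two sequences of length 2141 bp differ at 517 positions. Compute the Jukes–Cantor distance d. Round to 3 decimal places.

p = 517/2141 ≈ 0.241476.
d = −(3/4) ln(1 − 4p/3) = −0.75 ln(1 − 0.321968) = −0.75 ln(0.678032)
  = −0.75 × (-0.388561) = 0.291421 substitutions/site.

0.291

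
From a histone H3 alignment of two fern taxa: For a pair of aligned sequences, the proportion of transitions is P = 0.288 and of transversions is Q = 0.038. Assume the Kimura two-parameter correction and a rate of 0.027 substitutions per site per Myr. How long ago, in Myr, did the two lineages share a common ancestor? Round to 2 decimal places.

9.18

Under the Kimura two-parameter model, d = −½ ln(1 − 2P − Q) − ¼ ln(1 − 2Q).
1 − 2P − Q = 0.386, giving −½ ln(0.386) = 0.475959.
1 − 2Q = 0.924, giving −¼ ln(0.924) = 0.019761.
d = 0.475959 + 0.019761 = 0.495720.
Under a molecular clock d = 2μt, so t = d/(2μ) = 0.495720 / (2 × 0.027) = 9.18 Myr.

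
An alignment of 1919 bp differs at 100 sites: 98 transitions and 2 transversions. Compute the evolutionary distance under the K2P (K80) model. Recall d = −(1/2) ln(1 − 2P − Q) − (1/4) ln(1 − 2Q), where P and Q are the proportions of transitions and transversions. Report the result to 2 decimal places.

0.05

P = 98/1919 ≈ 0.051068 and Q = 2/1919 ≈ 0.001042.
Under the Kimura two-parameter model, d = −½ ln(1 − 2P − Q) − ¼ ln(1 − 2Q).
1 − 2P − Q = 0.896822, giving −½ ln(0.896822) = 0.054449.
1 − 2Q = 0.997916, giving −¼ ln(0.997916) = 0.000522.
d = 0.054449 + 0.000522 = 0.054971.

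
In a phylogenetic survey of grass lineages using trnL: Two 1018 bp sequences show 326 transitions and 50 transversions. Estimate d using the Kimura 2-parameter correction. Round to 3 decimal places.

P = 326/1018 ≈ 0.320236 and Q = 50/1018 ≈ 0.049116.
Under the Kimura two-parameter model, d = −½ ln(1 − 2P − Q) − ¼ ln(1 − 2Q).
1 − 2P − Q = 0.310412, giving −½ ln(0.310412) = 0.584927.
1 − 2Q = 0.901768, giving −¼ ln(0.901768) = 0.025849.
d = 0.584927 + 0.025849 = 0.610776.

0.611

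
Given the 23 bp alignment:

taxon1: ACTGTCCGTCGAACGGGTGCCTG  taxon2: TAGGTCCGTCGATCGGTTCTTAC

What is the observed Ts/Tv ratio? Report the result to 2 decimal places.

0.25

Transitions are A↔G and C↔T; transversions are all other mismatches.
Transitions: 2. Transversions: 8.
R = 2/8 = 0.25.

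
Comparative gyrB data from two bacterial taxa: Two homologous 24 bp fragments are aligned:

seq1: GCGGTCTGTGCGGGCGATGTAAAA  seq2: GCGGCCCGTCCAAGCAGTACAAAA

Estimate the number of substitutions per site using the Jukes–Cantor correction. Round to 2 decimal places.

The sequences differ at 9 of 24 sites (5, 7, 10, 12, 13, 16, 17, 19, 20), so p = 9/24 = 0.375.
d = −(3/4) ln(1 − 4p/3) = −0.75 ln(1 − 0.5) = −0.75 ln(0.5)
  = −0.75 × (-0.693147) = 0.519860 substitutions/site.

0.52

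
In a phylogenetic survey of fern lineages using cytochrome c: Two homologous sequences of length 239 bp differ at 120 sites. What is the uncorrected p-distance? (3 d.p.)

0.502

p = 120/239 = 0.502092… ≈ 0.502 (to 3 d.p.).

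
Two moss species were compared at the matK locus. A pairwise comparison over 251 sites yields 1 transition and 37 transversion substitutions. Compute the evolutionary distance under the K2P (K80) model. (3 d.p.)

P = 1/251 ≈ 0.003984 and Q = 37/251 ≈ 0.14741.
Under the Kimura two-parameter model, d = −½ ln(1 − 2P − Q) − ¼ ln(1 − 2Q).
1 − 2P − Q = 0.844622, giving −½ ln(0.844622) = 0.084433.
1 − 2Q = 0.70518, giving −¼ ln(0.70518) = 0.087326.
d = 0.084433 + 0.087326 = 0.171759.

0.172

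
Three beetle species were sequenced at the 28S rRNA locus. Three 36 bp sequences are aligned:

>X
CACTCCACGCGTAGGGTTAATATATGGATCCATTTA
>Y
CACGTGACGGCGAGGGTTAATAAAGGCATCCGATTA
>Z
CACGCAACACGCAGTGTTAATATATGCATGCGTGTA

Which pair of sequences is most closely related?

X–Y: 11/36 differ, p = 0.306, d = 0.392.
X–Z: 9/36 differ, p = 0.250, d = 0.304.
Y–Z: 12/36 differ, p = 0.333, d = 0.441.
The smallest distance is between X and Z.

X and Z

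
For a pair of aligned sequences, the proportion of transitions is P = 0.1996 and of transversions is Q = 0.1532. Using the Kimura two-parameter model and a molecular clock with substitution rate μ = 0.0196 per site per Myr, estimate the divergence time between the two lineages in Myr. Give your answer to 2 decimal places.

Under the Kimura two-parameter model, d = −½ ln(1 − 2P − Q) − ¼ ln(1 − 2Q).
1 − 2P − Q = 0.4476, giving −½ ln(0.4476) = 0.401928.
1 − 2Q = 0.6936, giving −¼ ln(0.6936) = 0.091465.
d = 0.401928 + 0.091465 = 0.493393.
Under a molecular clock d = 2μt, so t = d/(2μ) = 0.493393 / (2 × 0.0196) = 12.59 Myr.

12.59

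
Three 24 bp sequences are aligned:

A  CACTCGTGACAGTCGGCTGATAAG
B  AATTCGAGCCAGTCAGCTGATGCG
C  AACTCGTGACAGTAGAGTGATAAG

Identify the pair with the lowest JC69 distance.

A and C

A–B: 7/24 differ, p = 0.292, d = 0.369.
A–C: 4/24 differ, p = 0.167, d = 0.188.
B–C: 9/24 differ, p = 0.375, d = 0.520.
The smallest distance is between A and C.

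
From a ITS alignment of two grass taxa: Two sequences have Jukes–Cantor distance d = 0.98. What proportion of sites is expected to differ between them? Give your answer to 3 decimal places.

p = (3/4)(1 − e^(−4d/3)) = 0.75 × (1 − e^(-1.306667)) = 0.75 × (1 − 0.270721) = 0.546959.

0.547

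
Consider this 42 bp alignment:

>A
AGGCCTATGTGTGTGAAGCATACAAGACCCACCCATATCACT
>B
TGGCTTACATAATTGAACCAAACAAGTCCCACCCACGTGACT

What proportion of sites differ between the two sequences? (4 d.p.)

The sequences differ at 13 of 42 positions.
p = 13/42 = 0.309523… ≈ 0.3095 (to 4 d.p.).

0.3095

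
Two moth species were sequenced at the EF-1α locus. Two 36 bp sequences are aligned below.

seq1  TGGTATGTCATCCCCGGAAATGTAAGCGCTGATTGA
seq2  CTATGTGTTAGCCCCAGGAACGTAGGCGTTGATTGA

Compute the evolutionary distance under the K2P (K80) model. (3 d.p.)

0.435

Of 36 sites, 9 differences are transitions and 2 are transversions, so P = 9/36 = 0.25 and Q = 2/36 ≈ 0.055556.
Under the Kimura two-parameter model, d = −½ ln(1 − 2P − Q) − ¼ ln(1 − 2Q).
1 − 2P − Q = 0.444444, giving −½ ln(0.444444) = 0.405466.
1 − 2Q = 0.888888, giving −¼ ln(0.888888) = 0.029446.
d = 0.405466 + 0.029446 = 0.434912.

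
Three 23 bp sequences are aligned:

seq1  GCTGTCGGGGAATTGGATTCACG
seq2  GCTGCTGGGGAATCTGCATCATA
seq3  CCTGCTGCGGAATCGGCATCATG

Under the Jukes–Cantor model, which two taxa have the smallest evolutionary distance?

seq1–seq2: 8/23 differ, p = 0.348, d = 0.467.
seq1–seq3: 8/23 differ, p = 0.348, d = 0.467.
seq2–seq3: 4/23 differ, p = 0.174, d = 0.198.
The smallest distance is between seq2 and seq3.

seq2 and seq3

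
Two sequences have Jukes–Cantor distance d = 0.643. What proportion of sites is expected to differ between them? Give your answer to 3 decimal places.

0.432

p = (3/4)(1 − e^(−4d/3)) = 0.75 × (1 − e^(-0.857333)) = 0.75 × (1 − 0.424292) = 0.431781.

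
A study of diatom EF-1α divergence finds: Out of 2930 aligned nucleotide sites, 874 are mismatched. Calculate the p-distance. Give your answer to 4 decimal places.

0.2983

p = 874/2930 = 0.298293… ≈ 0.2983 (to 4 d.p.).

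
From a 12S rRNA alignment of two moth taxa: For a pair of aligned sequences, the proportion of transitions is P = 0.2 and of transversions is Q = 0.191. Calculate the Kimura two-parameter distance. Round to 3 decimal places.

Under the Kimura two-parameter model, d = −½ ln(1 − 2P − Q) − ¼ ln(1 − 2Q).
1 − 2P − Q = 0.409, giving −½ ln(0.409) = 0.447020.
1 − 2Q = 0.618, giving −¼ ln(0.618) = 0.120317.
d = 0.447020 + 0.120317 = 0.567337.

0.567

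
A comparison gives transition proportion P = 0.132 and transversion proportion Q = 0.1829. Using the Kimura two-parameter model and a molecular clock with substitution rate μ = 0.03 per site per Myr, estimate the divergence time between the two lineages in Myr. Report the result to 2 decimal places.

Under the Kimura two-parameter model, d = −½ ln(1 − 2P − Q) − ¼ ln(1 − 2Q).
1 − 2P − Q = 0.5531, giving −½ ln(0.5531) = 0.296108.
1 − 2Q = 0.6342, giving −¼ ln(0.6342) = 0.113848.
d = 0.296108 + 0.113848 = 0.409956.
Under a molecular clock d = 2μt, so t = d/(2μ) = 0.409956 / (2 × 0.03) = 6.83 Myr.

6.83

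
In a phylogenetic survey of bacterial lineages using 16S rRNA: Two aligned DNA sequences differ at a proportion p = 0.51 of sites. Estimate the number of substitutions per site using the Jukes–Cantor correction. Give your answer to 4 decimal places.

0.8546

d = −(3/4) ln(1 − 4p/3) = −0.75 ln(1 − 0.68) = −0.75 ln(0.32)
  = −0.75 × (-1.139434) = 0.854576 substitutions/site.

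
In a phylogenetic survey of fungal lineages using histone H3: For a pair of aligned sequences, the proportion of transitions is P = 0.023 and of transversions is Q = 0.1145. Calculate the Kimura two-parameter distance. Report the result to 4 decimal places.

Under the Kimura two-parameter model, d = −½ ln(1 − 2P − Q) − ¼ ln(1 − 2Q).
1 − 2P − Q = 0.8395, giving −½ ln(0.8395) = 0.087474.
1 − 2Q = 0.771, giving −¼ ln(0.771) = 0.065017.
d = 0.087474 + 0.065017 = 0.152491.

0.1525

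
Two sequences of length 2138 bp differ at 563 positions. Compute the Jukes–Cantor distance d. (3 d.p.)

0.324

p = 563/2138 ≈ 0.26333.
d = −(3/4) ln(1 − 4p/3) = −0.75 ln(1 − 0.351107) = −0.75 ln(0.648893)
  = −0.75 × (-0.432487) = 0.324365 substitutions/site.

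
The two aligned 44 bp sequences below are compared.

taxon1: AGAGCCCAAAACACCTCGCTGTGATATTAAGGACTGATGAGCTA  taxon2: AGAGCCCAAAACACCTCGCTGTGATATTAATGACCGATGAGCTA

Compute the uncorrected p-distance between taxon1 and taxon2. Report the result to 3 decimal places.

The sequences differ at 2 of 44 positions (sites 31, 35).
p = 2/44 = 0.045454… ≈ 0.045 (to 3 d.p.).

0.045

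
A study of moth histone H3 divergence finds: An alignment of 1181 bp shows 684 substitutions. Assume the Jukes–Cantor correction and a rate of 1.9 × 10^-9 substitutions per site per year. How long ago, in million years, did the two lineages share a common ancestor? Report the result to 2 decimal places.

p = 684/1181 ≈ 0.57917.
d = −(3/4) ln(1 − 4p/3) = −0.75 ln(1 − 0.772227) = −0.75 ln(0.227773)
  = −0.75 × (-1.479406) = 1.109555 substitutions/site.
Under a molecular clock d = 2μt, so t = d/(2μ) = 1.109555 / (2 × 1.9 × 10^-9) = 291.99 million years.

291.99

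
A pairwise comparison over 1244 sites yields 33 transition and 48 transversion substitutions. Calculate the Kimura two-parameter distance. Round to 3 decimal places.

P = 33/1244 ≈ 0.026527 and Q = 48/1244 ≈ 0.038585.
Under the Kimura two-parameter model, d = −½ ln(1 − 2P − Q) − ¼ ln(1 − 2Q).
1 − 2P − Q = 0.908361, giving −½ ln(0.908361) = 0.048057.
1 − 2Q = 0.92283, giving −¼ ln(0.92283) = 0.020078.
d = 0.048057 + 0.020078 = 0.068135.

0.068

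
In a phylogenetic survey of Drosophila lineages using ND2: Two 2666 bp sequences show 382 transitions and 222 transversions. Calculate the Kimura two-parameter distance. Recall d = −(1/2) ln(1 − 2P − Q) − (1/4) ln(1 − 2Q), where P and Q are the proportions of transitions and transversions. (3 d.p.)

P = 382/2666 ≈ 0.143286 and Q = 222/2666 ≈ 0.083271.
Under the Kimura two-parameter model, d = −½ ln(1 − 2P − Q) − ¼ ln(1 − 2Q).
1 − 2P − Q = 0.630157, giving −½ ln(0.630157) = 0.230893.
1 − 2Q = 0.833458, giving −¼ ln(0.833458) = 0.045543.
d = 0.230893 + 0.045543 = 0.276436.

0.276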